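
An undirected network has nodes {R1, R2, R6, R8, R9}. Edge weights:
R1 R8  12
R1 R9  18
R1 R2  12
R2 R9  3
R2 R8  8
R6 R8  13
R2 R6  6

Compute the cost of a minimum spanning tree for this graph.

Sort edges by weight, then run Kruskal:
R2 R9 (3): add — endpoints in different components.
R2 R6 (6): add — endpoints in different components.
R2 R8 (8): add — endpoints in different components.
R1 R2 (12): add — endpoints in different components.
MST edges: R2 R9, R2 R6, R2 R8, R1 R2; total weight 3+6+8+12 = 29.

29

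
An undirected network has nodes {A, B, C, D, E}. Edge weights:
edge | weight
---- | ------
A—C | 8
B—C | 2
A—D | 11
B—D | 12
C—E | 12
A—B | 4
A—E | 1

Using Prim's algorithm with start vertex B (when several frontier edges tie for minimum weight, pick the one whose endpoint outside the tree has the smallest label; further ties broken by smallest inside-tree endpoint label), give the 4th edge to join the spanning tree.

Grow the tree from B using Prim:
Step 1: frontier [B—C 2, A—B 4, B—D 12] → take B—C (2); add C.
Step 2: frontier [A—B 4, B—D 12, A—C 8, C—E 12] → take A—B (4); add A.
Step 3: frontier [A—E 1, A—D 11, B—D 12, C—E 12] → take A—E (1); add E.
Step 4: frontier [A—D 11, B—D 12] → take A—D (11); add D.
The 4th edge added is A—D.

A-D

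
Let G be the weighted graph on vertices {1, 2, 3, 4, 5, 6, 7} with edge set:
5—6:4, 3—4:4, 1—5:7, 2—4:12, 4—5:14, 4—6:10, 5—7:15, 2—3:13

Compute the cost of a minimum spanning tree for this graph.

Prim's algorithm from 7:
Step 1: cheapest edge leaving the tree is 5—7 (15); add 5.
Step 2: cheapest edge leaving the tree is 5—6 (4); add 6.
Step 3: cheapest edge leaving the tree is 1—5 (7); add 1.
Step 4: cheapest edge leaving the tree is 4—6 (10); add 4.
Step 5: cheapest edge leaving the tree is 3—4 (4); add 3.
Step 6: cheapest edge leaving the tree is 2—4 (12); add 2.
MST edges: 5—7, 5—6, 1—5, 4—6, 3—4, 2—4; total weight 15+4+7+10+4+12 = 52.

52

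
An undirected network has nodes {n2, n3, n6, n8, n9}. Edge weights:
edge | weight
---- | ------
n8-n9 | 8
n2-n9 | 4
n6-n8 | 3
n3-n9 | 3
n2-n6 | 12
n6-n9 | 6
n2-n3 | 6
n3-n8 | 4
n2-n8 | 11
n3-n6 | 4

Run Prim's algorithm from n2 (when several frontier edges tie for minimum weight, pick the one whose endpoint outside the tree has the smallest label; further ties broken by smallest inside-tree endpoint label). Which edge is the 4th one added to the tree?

Prim's algorithm from n2:
Step 1: cheapest edge leaving the tree is n2-n9 (4); add n9.
Step 2: cheapest edge leaving the tree is n3-n9 (3); add n3.
Step 3: cheapest edge leaving the tree is n3-n6 (4); add n6.
Step 4: cheapest edge leaving the tree is n6-n8 (3); add n8.
The 4th edge added is n6-n8.

n6-n8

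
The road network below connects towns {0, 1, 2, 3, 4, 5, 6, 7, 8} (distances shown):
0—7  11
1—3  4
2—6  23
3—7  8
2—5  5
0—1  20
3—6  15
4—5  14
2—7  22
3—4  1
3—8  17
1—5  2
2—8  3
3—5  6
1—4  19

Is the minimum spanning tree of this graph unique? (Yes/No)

Yes

Sort edges by weight, then run Kruskal:
3—4 (1): add — endpoints in different components.
1—5 (2): add — endpoints in different components.
2—8 (3): add — endpoints in different components.
1—3 (4): add — endpoints in different components.
2—5 (5): add — endpoints in different components.
3—5 (6): skip — 3 and 5 already connected.
3—7 (8): add — endpoints in different components.
0—7 (11): add — endpoints in different components.
4—5 (14): skip — 4 and 5 already connected.
3—6 (15): add — endpoints in different components.
Every non-tree edge has weight strictly greater than the heaviest edge on the tree path between its endpoints, so the MST is unique.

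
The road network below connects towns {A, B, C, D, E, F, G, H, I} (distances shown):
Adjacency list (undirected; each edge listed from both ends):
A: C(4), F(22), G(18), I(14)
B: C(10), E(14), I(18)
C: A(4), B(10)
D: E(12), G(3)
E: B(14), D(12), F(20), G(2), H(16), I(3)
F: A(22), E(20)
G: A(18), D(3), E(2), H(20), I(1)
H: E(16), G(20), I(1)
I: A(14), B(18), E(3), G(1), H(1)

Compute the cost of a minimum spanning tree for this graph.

Grow the tree from D using Prim:
Step 1: cheapest edge leaving the tree is D G (3); add G.
Step 2: cheapest edge leaving the tree is G I (1); add I.
Step 3: cheapest edge leaving the tree is H I (1); add H.
Step 4: cheapest edge leaving the tree is E G (2); add E.
Step 5: cheapest edge leaving the tree is A I (14); add A.
Step 6: cheapest edge leaving the tree is A C (4); add C.
Step 7: cheapest edge leaving the tree is B C (10); add B.
Step 8: cheapest edge leaving the tree is E F (20); add F.
MST edges: D G, G I, H I, E G, A I, A C, B C, E F; total weight 3+1+1+2+14+4+10+20 = 55.

55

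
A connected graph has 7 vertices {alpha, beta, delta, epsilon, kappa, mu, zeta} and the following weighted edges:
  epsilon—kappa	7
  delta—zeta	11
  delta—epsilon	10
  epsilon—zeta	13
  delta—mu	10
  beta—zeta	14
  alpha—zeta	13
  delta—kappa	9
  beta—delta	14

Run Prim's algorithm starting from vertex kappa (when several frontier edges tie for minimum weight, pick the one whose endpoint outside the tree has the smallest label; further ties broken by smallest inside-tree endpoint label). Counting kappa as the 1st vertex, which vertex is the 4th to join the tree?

mu

Prim's algorithm from kappa:
Step 1: frontier [epsilon—kappa 7, delta—kappa 9] → take epsilon—kappa (7); add epsilon.
Step 2: frontier [delta—epsilon 10, epsilon—zeta 13, delta—kappa 9] → take delta—kappa (9); add delta.
Step 3: frontier [delta—mu 10, delta—zeta 11, beta—delta 14, epsilon—zeta 13] → take delta—mu (10); add mu.
Step 4: frontier [delta—zeta 11, beta—delta 14, epsilon—zeta 13] → take delta—zeta (11); add zeta.
Step 5: frontier [beta—delta 14, alpha—zeta 13, beta—zeta 14] → take alpha—zeta (13); add alpha.
Step 6: frontier [beta—delta 14, beta—zeta 14] → take beta—delta (14); add beta.
Vertex order: kappa, epsilon, delta, mu, zeta, alpha, beta. The 4th vertex is mu.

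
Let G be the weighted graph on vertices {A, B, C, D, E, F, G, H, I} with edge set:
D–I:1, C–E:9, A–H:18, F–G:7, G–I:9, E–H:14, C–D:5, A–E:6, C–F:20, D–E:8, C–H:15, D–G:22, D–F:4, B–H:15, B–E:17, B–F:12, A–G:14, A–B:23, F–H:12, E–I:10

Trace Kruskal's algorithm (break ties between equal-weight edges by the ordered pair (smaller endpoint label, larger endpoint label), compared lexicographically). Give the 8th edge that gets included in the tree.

F-H

Sort edges by weight, then run Kruskal:
D–I (1): add — endpoints in different components.
D–F (4): add — endpoints in different components.
C–D (5): add — endpoints in different components.
A–E (6): add — endpoints in different components.
F–G (7): add — endpoints in different components.
D–E (8): add — endpoints in different components.
C–E (9): skip — C and E already connected.
G–I (9): skip — G and I already connected.
E–I (10): skip — E and I already connected.
B–F (12): add — endpoints in different components.
F–H (12): add — endpoints in different components.
The 8th edge added is F–H.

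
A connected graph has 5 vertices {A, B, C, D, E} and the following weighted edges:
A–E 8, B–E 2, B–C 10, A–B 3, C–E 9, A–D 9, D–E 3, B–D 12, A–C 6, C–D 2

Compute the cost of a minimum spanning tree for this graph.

Grow the tree from A using Prim:
Step 1: cheapest edge leaving the tree is A–B (3); add B.
Step 2: cheapest edge leaving the tree is B–E (2); add E.
Step 3: cheapest edge leaving the tree is D–E (3); add D.
Step 4: cheapest edge leaving the tree is C–D (2); add C.
MST edges: A–B, B–E, D–E, C–D; total weight 3+2+3+2 = 10.

10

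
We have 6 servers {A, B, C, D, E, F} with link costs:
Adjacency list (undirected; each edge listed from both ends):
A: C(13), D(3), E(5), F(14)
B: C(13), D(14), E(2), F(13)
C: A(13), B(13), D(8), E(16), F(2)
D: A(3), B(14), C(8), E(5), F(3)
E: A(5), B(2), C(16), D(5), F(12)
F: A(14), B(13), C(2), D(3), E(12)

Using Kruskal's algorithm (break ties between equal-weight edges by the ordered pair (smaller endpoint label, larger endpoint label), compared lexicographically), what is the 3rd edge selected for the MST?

Kruskal: consider edges lightest-first.
B–E (2): add — endpoints in different components.
C–F (2): add — endpoints in different components.
A–D (3): add — endpoints in different components.
D–F (3): add — endpoints in different components.
A–E (5): add — endpoints in different components.
The 3rd edge added is A–D.

A-D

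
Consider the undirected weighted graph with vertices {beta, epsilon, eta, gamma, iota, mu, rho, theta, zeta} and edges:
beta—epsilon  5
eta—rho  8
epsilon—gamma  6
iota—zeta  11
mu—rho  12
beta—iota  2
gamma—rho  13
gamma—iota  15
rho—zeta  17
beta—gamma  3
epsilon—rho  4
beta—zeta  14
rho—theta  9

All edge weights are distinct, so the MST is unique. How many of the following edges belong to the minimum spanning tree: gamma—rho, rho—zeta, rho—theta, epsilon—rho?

2

Sort edges by weight, then run Kruskal:
beta—iota (2): add — endpoints in different components.
beta—gamma (3): add — endpoints in different components.
epsilon—rho (4): add — endpoints in different components.
beta—epsilon (5): add — endpoints in different components.
epsilon—gamma (6): skip — gamma and epsilon already connected.
eta—rho (8): add — endpoints in different components.
rho—theta (9): add — endpoints in different components.
iota—zeta (11): add — endpoints in different components.
mu—rho (12): add — endpoints in different components.
MST edge set: {beta—iota, beta—gamma, epsilon—rho, beta—epsilon, eta—rho, rho—theta, iota—zeta, mu—rho}.
Of the listed edges, {rho—theta, epsilon—rho} are in the MST → 2.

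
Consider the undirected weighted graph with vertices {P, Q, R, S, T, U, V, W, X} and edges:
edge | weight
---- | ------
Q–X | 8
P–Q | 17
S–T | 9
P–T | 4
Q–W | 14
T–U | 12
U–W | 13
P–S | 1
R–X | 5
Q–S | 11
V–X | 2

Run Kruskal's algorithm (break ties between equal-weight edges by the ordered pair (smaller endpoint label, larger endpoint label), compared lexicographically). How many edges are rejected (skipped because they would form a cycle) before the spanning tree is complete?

Kruskal: consider edges lightest-first.
P–S (1): add — endpoints in different components.
V–X (2): add — endpoints in different components.
P–T (4): add — endpoints in different components.
R–X (5): add — endpoints in different components.
Q–X (8): add — endpoints in different components.
S–T (9): skip — S and T already connected.
Q–S (11): add — endpoints in different components.
T–U (12): add — endpoints in different components.
U–W (13): add — endpoints in different components.
Edges rejected before the tree was complete: 1.

1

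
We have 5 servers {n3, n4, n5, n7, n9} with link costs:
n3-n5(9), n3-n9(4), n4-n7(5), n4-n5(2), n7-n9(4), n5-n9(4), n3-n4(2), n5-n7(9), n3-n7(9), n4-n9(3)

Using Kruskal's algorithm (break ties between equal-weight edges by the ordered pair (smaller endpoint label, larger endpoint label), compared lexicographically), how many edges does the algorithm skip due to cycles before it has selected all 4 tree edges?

2

Kruskal: consider edges lightest-first.
n3-n4 (2): add — endpoints in different components.
n4-n5 (2): add — endpoints in different components.
n4-n9 (3): add — endpoints in different components.
n3-n9 (4): skip — n9 and n3 already connected.
n5-n9 (4): skip — n5 and n9 already connected.
n7-n9 (4): add — endpoints in different components.
Edges rejected before the tree was complete: 2.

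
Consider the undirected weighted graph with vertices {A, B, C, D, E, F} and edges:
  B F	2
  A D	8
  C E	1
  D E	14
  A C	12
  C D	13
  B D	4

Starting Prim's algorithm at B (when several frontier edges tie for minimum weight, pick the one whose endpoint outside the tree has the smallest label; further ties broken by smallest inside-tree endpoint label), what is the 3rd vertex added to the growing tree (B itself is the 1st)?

D

Grow the tree from B using Prim:
Step 1: cheapest edge leaving the tree is B F (2); add F.
Step 2: cheapest edge leaving the tree is B D (4); add D.
Step 3: cheapest edge leaving the tree is A D (8); add A.
Step 4: cheapest edge leaving the tree is A C (12); add C.
Step 5: cheapest edge leaving the tree is C E (1); add E.
Vertex order: B, F, D, A, C, E. The 3rd vertex is D.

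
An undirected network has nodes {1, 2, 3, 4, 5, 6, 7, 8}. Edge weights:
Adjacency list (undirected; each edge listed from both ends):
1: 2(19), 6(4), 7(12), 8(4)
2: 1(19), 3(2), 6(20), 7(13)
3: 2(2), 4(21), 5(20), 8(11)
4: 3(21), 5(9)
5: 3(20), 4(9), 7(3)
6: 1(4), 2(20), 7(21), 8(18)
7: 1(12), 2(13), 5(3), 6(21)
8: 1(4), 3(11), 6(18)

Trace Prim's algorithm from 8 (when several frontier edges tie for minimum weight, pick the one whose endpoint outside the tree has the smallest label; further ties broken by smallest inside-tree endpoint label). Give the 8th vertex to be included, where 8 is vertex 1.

Grow the tree from 8 using Prim:
Step 1: frontier [1-8 4, 3-8 11, 6-8 18] → take 1-8 (4); add 1.
Step 2: frontier [1-6 4, 1-7 12, 1-2 19, 3-8 11, 6-8 18] → take 1-6 (4); add 6.
Step 3: frontier [1-7 12, 1-2 19, 2-6 20, 6-7 21, 3-8 11] → take 3-8 (11); add 3.
Step 4: frontier [1-7 12, 1-2 19, 2-3 2, 3-5 20, 3-4 21, 2-6 20, 6-7 21] → take 2-3 (2); add 2.
Step 5: frontier [1-7 12, 2-7 13, 3-5 20, 3-4 21, 6-7 21] → take 1-7 (12); add 7.
Step 6: frontier [3-5 20, 3-4 21, 5-7 3] → take 5-7 (3); add 5.
Step 7: frontier [3-4 21, 4-5 9] → take 4-5 (9); add 4.
Vertex order: 8, 1, 6, 3, 2, 7, 5, 4. The 8th vertex is 4.

4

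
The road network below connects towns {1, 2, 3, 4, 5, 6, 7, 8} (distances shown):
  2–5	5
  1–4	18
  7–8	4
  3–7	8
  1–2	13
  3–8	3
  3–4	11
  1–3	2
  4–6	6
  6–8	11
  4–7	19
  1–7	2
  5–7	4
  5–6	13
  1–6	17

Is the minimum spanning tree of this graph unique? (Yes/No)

Kruskal: consider edges lightest-first.
1–3 (2): add — endpoints in different components.
1–7 (2): add — endpoints in different components.
3–8 (3): add — endpoints in different components.
5–7 (4): add — endpoints in different components.
7–8 (4): skip — 7 and 8 already connected.
2–5 (5): add — endpoints in different components.
4–6 (6): add — endpoints in different components.
3–7 (8): skip — 3 and 7 already connected.
3–4 (11): add — endpoints in different components.
Non-tree edge 6–8 has weight 11, equal to the heaviest edge on its tree cycle — swapping gives another MST of the same weight. Not unique.

No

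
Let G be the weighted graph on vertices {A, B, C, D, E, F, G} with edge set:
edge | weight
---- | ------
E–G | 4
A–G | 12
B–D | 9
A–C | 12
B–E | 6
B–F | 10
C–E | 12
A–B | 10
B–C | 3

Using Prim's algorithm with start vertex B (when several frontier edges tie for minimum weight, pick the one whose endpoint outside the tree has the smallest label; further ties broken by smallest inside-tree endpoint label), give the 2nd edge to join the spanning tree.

B-E

Prim, starting at B.
Step 1: frontier [B–C 3, B–E 6, B–D 9, A–B 10, B–F 10] → take B–C (3); add C.
Step 2: frontier [B–E 6, B–D 9, A–B 10, B–F 10, A–C 12, C–E 12] → take B–E (6); add E.
Step 3: frontier [B–D 9, A–B 10, B–F 10, A–C 12, E–G 4] → take E–G (4); add G.
Step 4: frontier [B–D 9, A–B 10, B–F 10, A–C 12, A–G 12] → take B–D (9); add D.
Step 5: frontier [A–B 10, B–F 10, A–C 12, A–G 12] → take A–B (10); add A.
Step 6: frontier [B–F 10] → take B–F (10); add F.
The 2nd edge added is B–E.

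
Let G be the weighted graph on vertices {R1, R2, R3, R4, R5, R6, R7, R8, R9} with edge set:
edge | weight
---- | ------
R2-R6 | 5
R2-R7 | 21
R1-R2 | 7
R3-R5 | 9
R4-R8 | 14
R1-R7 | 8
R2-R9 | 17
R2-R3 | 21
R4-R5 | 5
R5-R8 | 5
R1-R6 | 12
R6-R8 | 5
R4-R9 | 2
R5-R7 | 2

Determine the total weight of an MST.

Kruskal's algorithm — process edges by increasing weight (ties by edge label):
R4-R9 (2): add — endpoints in different components.
R5-R7 (2): add — endpoints in different components.
R2-R6 (5): add — endpoints in different components.
R4-R5 (5): add — endpoints in different components.
R5-R8 (5): add — endpoints in different components.
R6-R8 (5): add — endpoints in different components.
R1-R2 (7): add — endpoints in different components.
R1-R7 (8): skip — R1 and R7 already connected.
R3-R5 (9): add — endpoints in different components.
MST edges: R4-R9, R5-R7, R2-R6, R4-R5, R5-R8, R6-R8, R1-R2, R3-R5; total weight 2+2+5+5+5+5+7+9 = 40.

40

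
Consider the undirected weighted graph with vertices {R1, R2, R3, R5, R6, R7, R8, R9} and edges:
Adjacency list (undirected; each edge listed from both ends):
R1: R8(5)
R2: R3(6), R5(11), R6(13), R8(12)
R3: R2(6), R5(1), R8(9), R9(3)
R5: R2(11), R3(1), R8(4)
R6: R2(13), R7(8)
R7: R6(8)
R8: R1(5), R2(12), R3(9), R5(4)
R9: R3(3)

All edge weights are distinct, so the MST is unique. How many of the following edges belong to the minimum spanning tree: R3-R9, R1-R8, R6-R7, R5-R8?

Sort edges by weight, then run Kruskal:
R3-R5 (1): add — endpoints in different components.
R3-R9 (3): add — endpoints in different components.
R5-R8 (4): add — endpoints in different components.
R1-R8 (5): add — endpoints in different components.
R2-R3 (6): add — endpoints in different components.
R6-R7 (8): add — endpoints in different components.
R3-R8 (9): skip — R8 and R3 already connected.
R2-R5 (11): skip — R5 and R2 already connected.
R2-R8 (12): skip — R8 and R2 already connected.
R2-R6 (13): add — endpoints in different components.
MST edge set: {R3-R5, R3-R9, R5-R8, R1-R8, R2-R3, R6-R7, R2-R6}.
Of the listed edges, {R3-R9, R1-R8, R6-R7, R5-R8} are in the MST → 4.

4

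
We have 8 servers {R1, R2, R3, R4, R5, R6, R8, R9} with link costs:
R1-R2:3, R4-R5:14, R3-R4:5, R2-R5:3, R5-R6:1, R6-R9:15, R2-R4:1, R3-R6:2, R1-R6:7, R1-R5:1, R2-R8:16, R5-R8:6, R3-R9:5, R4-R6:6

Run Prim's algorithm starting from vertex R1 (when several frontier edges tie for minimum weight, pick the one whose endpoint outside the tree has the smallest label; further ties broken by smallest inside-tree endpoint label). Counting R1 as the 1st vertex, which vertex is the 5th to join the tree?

R2

Grow the tree from R1 using Prim:
Step 1: frontier [R1-R5 1, R1-R2 3, R1-R6 7] → take R1-R5 (1); add R5.
Step 2: frontier [R1-R2 3, R1-R6 7, R5-R6 1, R2-R5 3, R5-R8 6, R4-R5 14] → take R5-R6 (1); add R6.
Step 3: frontier [R1-R2 3, R2-R5 3, R5-R8 6, R4-R5 14, R3-R6 2, R4-R6 6, R6-R9 15] → take R3-R6 (2); add R3.
Step 4: frontier [R1-R2 3, R3-R4 5, R3-R9 5, R2-R5 3, R5-R8 6, R4-R5 14, R4-R6 6, R6-R9 15] → take R1-R2 (3); add R2.
Step 5: frontier [R2-R4 1, R2-R8 16, R3-R4 5, R3-R9 5, R5-R8 6, R4-R5 14, R4-R6 6, R6-R9 15] → take R2-R4 (1); add R4.
Step 6: frontier [R2-R8 16, R3-R9 5, R5-R8 6, R6-R9 15] → take R3-R9 (5); add R9.
Step 7: frontier [R2-R8 16, R5-R8 6] → take R5-R8 (6); add R8.
Vertex order: R1, R5, R6, R3, R2, R4, R9, R8. The 5th vertex is R2.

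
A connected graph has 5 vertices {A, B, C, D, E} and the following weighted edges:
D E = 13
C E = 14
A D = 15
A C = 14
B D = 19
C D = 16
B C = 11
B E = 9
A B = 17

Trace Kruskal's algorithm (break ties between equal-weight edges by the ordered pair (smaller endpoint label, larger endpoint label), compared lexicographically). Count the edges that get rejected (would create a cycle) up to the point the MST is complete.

Kruskal: consider edges lightest-first.
B E (9): add. Components now {A} {B,E} {C} {D}
B C (11): add. Components now {A} {B,C,E} {D}
D E (13): add. Components now {A} {B,C,D,E}
A C (14): add. Components now {A,B,C,D,E}
Edges rejected before the tree was complete: 0.

0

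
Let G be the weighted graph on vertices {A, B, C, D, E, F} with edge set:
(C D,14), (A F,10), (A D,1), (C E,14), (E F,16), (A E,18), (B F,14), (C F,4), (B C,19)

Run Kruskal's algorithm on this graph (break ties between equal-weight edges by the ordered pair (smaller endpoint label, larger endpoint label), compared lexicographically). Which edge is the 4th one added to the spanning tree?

Kruskal's algorithm — process edges by increasing weight (ties by edge label):
A D (1): add — endpoints in different components.
C F (4): add — endpoints in different components.
A F (10): add — endpoints in different components.
B F (14): add — endpoints in different components.
C D (14): skip — C and D already connected.
C E (14): add — endpoints in different components.
The 4th edge added is B F.

B-F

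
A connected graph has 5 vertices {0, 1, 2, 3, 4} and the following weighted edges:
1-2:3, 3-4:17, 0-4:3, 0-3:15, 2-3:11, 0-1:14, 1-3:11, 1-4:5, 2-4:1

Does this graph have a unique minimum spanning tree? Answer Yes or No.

Kruskal's algorithm — process edges by increasing weight (ties by edge label):
2-4 (1): add — endpoints in different components.
0-4 (3): add — endpoints in different components.
1-2 (3): add — endpoints in different components.
1-4 (5): skip — 1 and 4 already connected.
1-3 (11): add — endpoints in different components.
Non-tree edge 2-3 has weight 11, equal to the heaviest edge on its tree cycle — swapping gives another MST of the same weight. Not unique.

No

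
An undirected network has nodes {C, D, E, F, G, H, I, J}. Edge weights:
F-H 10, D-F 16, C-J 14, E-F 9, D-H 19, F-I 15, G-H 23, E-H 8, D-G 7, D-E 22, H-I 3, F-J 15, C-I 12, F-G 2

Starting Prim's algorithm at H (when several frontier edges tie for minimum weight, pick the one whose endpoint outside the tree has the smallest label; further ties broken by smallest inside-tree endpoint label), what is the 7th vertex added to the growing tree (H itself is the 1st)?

C

Grow the tree from H using Prim:
Step 1: frontier [H-I 3, E-H 8, F-H 10, D-H 19, G-H 23] → take H-I (3); add I.
Step 2: frontier [E-H 8, F-H 10, D-H 19, G-H 23, C-I 12, F-I 15] → take E-H (8); add E.
Step 3: frontier [E-F 9, D-E 22, F-H 10, D-H 19, G-H 23, C-I 12, F-I 15] → take E-F (9); add F.
Step 4: frontier [D-E 22, F-G 2, F-J 15, D-F 16, D-H 19, G-H 23, C-I 12] → take F-G (2); add G.
Step 5: frontier [D-E 22, F-J 15, D-F 16, D-G 7, D-H 19, C-I 12] → take D-G (7); add D.
Step 6: frontier [F-J 15, C-I 12] → take C-I (12); add C.
Step 7: frontier [C-J 14, F-J 15] → take C-J (14); add J.
Vertex order: H, I, E, F, G, D, C, J. The 7th vertex is C.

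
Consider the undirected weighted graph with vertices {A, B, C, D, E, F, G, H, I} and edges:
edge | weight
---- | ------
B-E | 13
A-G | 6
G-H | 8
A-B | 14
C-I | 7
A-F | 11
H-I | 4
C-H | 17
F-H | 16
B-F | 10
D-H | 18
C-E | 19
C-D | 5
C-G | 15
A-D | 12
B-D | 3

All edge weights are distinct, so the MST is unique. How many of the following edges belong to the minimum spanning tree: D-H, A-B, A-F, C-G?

0

Kruskal: consider edges lightest-first.
B-D (3): add — endpoints in different components.
H-I (4): add — endpoints in different components.
C-D (5): add — endpoints in different components.
A-G (6): add — endpoints in different components.
C-I (7): add — endpoints in different components.
G-H (8): add — endpoints in different components.
B-F (10): add — endpoints in different components.
A-F (11): skip — A and F already connected.
A-D (12): skip — A and D already connected.
B-E (13): add — endpoints in different components.
MST edge set: {B-D, H-I, C-D, A-G, C-I, G-H, B-F, B-E}.
Of the listed edges, {} are in the MST → 0.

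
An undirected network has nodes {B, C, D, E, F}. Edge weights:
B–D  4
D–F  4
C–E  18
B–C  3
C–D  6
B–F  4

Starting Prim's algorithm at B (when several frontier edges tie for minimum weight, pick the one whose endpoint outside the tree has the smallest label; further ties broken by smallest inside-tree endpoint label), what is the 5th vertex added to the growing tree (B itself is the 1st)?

E

Prim's algorithm from B:
Step 1: cheapest edge leaving the tree is B–C (3); add C.
Step 2: cheapest edge leaving the tree is B–D (4); add D.
Step 3: cheapest edge leaving the tree is B–F (4); add F.
Step 4: cheapest edge leaving the tree is C–E (18); add E.
Vertex order: B, C, D, F, E. The 5th vertex is E.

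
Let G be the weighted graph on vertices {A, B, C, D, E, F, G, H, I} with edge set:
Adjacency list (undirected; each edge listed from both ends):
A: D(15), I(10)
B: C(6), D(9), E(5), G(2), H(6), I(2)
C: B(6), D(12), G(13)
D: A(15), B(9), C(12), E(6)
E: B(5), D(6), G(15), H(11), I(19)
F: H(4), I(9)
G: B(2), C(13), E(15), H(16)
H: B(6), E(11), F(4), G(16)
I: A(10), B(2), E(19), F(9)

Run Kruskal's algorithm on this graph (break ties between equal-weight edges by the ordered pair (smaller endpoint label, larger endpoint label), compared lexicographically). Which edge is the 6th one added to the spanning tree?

B-H

Sort edges by weight, then run Kruskal:
B—G (2): add — endpoints in different components.
B—I (2): add — endpoints in different components.
F—H (4): add — endpoints in different components.
B—E (5): add — endpoints in different components.
B—C (6): add — endpoints in different components.
B—H (6): add — endpoints in different components.
D—E (6): add — endpoints in different components.
B—D (9): skip — B and D already connected.
F—I (9): skip — F and I already connected.
A—I (10): add — endpoints in different components.
The 6th edge added is B—H.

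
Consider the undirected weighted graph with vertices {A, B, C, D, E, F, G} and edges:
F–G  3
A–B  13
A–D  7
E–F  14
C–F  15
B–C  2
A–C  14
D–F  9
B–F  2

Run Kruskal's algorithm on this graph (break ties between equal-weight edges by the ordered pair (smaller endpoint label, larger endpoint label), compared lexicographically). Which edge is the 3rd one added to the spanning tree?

Kruskal's algorithm — process edges by increasing weight (ties by edge label):
B–C (2): add. Components now {A} {B,C} {D} {E} {F} {G}
B–F (2): add. Components now {A} {B,C,F} {D} {E} {G}
F–G (3): add. Components now {A} {B,C,F,G} {D} {E}
A–D (7): add. Components now {A,D} {B,C,F,G} {E}
D–F (9): add. Components now {A,B,C,D,F,G} {E}
A–B (13): skip — A and B already connected.
A–C (14): skip — A and C already connected.
E–F (14): add. Components now {A,B,C,D,E,F,G}
The 3rd edge added is F–G.

F-G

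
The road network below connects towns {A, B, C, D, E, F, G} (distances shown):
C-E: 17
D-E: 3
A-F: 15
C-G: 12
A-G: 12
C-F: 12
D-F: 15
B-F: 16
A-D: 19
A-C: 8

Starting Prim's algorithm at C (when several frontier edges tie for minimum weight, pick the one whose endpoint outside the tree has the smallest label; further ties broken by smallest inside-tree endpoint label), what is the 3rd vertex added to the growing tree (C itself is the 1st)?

Prim's algorithm from C:
Step 1: frontier [A-C 8, C-F 12, C-G 12, C-E 17] → take A-C (8); add A.
Step 2: frontier [A-G 12, A-F 15, A-D 19, C-F 12, C-G 12, C-E 17] → take C-F (12); add F.
Step 3: frontier [A-G 12, A-D 19, C-G 12, C-E 17, D-F 15, B-F 16] → take A-G (12); add G.
Step 4: frontier [A-D 19, C-E 17, D-F 15, B-F 16] → take D-F (15); add D.
Step 5: frontier [C-E 17, D-E 3, B-F 16] → take D-E (3); add E.
Step 6: frontier [B-F 16] → take B-F (16); add B.
Vertex order: C, A, F, G, D, E, B. The 3rd vertex is F.

F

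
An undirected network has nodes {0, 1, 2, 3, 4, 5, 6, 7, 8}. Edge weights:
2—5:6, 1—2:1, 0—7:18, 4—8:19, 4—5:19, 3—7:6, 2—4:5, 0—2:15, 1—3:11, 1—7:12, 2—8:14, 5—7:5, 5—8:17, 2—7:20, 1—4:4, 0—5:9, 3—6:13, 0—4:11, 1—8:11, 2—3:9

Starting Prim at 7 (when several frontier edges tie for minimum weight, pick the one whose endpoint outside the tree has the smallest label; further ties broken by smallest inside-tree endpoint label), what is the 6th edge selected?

0-5

Grow the tree from 7 using Prim:
Step 1: cheapest edge leaving the tree is 5—7 (5); add 5.
Step 2: cheapest edge leaving the tree is 2—5 (6); add 2.
Step 3: cheapest edge leaving the tree is 1—2 (1); add 1.
Step 4: cheapest edge leaving the tree is 1—4 (4); add 4.
Step 5: cheapest edge leaving the tree is 3—7 (6); add 3.
Step 6: cheapest edge leaving the tree is 0—5 (9); add 0.
Step 7: cheapest edge leaving the tree is 1—8 (11); add 8.
Step 8: cheapest edge leaving the tree is 3—6 (13); add 6.
The 6th edge added is 0—5.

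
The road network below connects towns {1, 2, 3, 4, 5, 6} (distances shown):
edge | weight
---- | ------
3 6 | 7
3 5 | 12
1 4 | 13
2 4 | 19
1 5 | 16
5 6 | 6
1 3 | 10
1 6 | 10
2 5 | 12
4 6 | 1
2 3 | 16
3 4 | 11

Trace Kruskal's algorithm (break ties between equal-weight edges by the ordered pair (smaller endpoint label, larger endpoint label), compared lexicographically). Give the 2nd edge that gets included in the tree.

5-6

Kruskal's algorithm — process edges by increasing weight (ties by edge label):
4 6 (1): add. Components now {1} {2} {3} {4,6} {5}
5 6 (6): add. Components now {1} {2} {3} {4,5,6}
3 6 (7): add. Components now {1} {2} {3,4,5,6}
1 3 (10): add. Components now {1,3,4,5,6} {2}
1 6 (10): skip — 1 and 6 already connected.
3 4 (11): skip — 3 and 4 already connected.
2 5 (12): add. Components now {1,2,3,4,5,6}
The 2nd edge added is 5 6.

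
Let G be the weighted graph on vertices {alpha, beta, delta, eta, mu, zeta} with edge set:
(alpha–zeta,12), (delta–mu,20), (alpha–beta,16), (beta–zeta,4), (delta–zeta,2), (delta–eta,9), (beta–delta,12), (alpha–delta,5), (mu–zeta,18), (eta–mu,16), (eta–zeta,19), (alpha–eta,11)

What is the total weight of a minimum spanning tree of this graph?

36

Prim, starting at eta.
Step 1: cheapest edge leaving the tree is delta–eta (9); add delta.
Step 2: cheapest edge leaving the tree is delta–zeta (2); add zeta.
Step 3: cheapest edge leaving the tree is beta–zeta (4); add beta.
Step 4: cheapest edge leaving the tree is alpha–delta (5); add alpha.
Step 5: cheapest edge leaving the tree is eta–mu (16); add mu.
MST edges: delta–eta, delta–zeta, beta–zeta, alpha–delta, eta–mu; total weight 9+2+4+5+16 = 36.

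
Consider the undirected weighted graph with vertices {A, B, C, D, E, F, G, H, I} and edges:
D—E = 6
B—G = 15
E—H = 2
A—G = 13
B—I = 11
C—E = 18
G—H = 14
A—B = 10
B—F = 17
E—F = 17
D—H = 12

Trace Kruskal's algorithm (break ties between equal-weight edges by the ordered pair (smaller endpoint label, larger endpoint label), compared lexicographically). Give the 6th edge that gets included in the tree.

Sort edges by weight, then run Kruskal:
E—H (2): add — endpoints in different components.
D—E (6): add — endpoints in different components.
A—B (10): add — endpoints in different components.
B—I (11): add — endpoints in different components.
D—H (12): skip — D and H already connected.
A—G (13): add — endpoints in different components.
G—H (14): add — endpoints in different components.
B—G (15): skip — B and G already connected.
B—F (17): add — endpoints in different components.
E—F (17): skip — E and F already connected.
C—E (18): add — endpoints in different components.
The 6th edge added is G—H.

G-H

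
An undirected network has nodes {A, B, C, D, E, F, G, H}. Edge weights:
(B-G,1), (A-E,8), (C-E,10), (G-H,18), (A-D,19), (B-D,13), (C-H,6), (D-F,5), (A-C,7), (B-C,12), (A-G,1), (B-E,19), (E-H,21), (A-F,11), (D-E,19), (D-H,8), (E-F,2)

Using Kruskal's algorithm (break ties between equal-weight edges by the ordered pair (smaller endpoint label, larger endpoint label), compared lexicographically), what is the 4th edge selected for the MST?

Kruskal's algorithm — process edges by increasing weight (ties by edge label):
A-G (1): add — endpoints in different components.
B-G (1): add — endpoints in different components.
E-F (2): add — endpoints in different components.
D-F (5): add — endpoints in different components.
C-H (6): add — endpoints in different components.
A-C (7): add — endpoints in different components.
A-E (8): add — endpoints in different components.
The 4th edge added is D-F.

D-F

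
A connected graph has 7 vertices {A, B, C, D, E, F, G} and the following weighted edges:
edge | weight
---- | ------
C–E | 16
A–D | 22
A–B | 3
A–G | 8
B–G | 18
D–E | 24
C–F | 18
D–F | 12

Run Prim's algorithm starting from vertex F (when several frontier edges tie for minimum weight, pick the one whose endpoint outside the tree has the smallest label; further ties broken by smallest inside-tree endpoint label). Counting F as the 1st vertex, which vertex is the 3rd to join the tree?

C

Prim's algorithm from F:
Step 1: frontier [D–F 12, C–F 18] → take D–F (12); add D.
Step 2: frontier [A–D 22, D–E 24, C–F 18] → take C–F (18); add C.
Step 3: frontier [C–E 16, A–D 22, D–E 24] → take C–E (16); add E.
Step 4: frontier [A–D 22] → take A–D (22); add A.
Step 5: frontier [A–B 3, A–G 8] → take A–B (3); add B.
Step 6: frontier [A–G 8, B–G 18] → take A–G (8); add G.
Vertex order: F, D, C, E, A, B, G. The 3rd vertex is C.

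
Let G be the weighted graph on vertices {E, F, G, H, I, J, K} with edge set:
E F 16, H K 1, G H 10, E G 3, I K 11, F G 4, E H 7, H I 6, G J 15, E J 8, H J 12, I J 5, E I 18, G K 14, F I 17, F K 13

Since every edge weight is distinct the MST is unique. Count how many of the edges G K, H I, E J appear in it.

Kruskal's algorithm — process edges by increasing weight (ties by edge label):
H K (1): add — endpoints in different components.
E G (3): add — endpoints in different components.
F G (4): add — endpoints in different components.
I J (5): add — endpoints in different components.
H I (6): add — endpoints in different components.
E H (7): add — endpoints in different components.
MST edge set: {H K, E G, F G, I J, H I, E H}.
Of the listed edges, {H I} are in the MST → 1.

1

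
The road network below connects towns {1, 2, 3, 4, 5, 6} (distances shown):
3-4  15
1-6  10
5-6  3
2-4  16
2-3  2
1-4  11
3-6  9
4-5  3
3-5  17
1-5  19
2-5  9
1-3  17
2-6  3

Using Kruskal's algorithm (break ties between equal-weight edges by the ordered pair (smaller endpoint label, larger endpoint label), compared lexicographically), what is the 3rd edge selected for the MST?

4-5

Kruskal's algorithm — process edges by increasing weight (ties by edge label):
2-3 (2): add — endpoints in different components.
2-6 (3): add — endpoints in different components.
4-5 (3): add — endpoints in different components.
5-6 (3): add — endpoints in different components.
2-5 (9): skip — 2 and 5 already connected.
3-6 (9): skip — 3 and 6 already connected.
1-6 (10): add — endpoints in different components.
The 3rd edge added is 4-5.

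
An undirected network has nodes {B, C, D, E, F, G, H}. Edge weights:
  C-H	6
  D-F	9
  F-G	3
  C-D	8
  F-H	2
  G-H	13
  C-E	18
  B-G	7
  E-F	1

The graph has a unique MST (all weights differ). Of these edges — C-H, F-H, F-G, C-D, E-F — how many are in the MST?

5

Kruskal: consider edges lightest-first.
E-F (1): add. Components now {B} {C} {D} {E,F} {G} {H}
F-H (2): add. Components now {B} {C} {D} {E,F,H} {G}
F-G (3): add. Components now {B} {C} {D} {E,F,G,H}
C-H (6): add. Components now {B} {C,E,F,G,H} {D}
B-G (7): add. Components now {B,C,E,F,G,H} {D}
C-D (8): add. Components now {B,C,D,E,F,G,H}
MST edge set: {E-F, F-H, F-G, C-H, B-G, C-D}.
Of the listed edges, {C-H, F-H, F-G, C-D, E-F} are in the MST → 5.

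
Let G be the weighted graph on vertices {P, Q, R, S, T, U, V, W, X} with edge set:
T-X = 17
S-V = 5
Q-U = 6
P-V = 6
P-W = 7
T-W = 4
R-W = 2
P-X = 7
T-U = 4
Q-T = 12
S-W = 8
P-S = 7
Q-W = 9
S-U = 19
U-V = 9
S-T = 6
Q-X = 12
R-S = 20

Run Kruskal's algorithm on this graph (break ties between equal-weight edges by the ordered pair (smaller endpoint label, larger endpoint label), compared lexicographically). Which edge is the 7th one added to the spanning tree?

Sort edges by weight, then run Kruskal:
R-W (2): add — endpoints in different components.
T-U (4): add — endpoints in different components.
T-W (4): add — endpoints in different components.
S-V (5): add — endpoints in different components.
P-V (6): add — endpoints in different components.
Q-U (6): add — endpoints in different components.
S-T (6): add — endpoints in different components.
P-S (7): skip — P and S already connected.
P-W (7): skip — P and W already connected.
P-X (7): add — endpoints in different components.
The 7th edge added is S-T.

S-T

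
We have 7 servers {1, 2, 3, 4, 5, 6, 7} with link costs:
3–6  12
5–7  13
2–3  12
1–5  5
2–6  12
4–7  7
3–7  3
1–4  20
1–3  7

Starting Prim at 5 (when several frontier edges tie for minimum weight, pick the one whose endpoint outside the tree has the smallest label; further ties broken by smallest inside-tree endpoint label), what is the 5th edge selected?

2-3

Grow the tree from 5 using Prim:
Step 1: cheapest edge leaving the tree is 1–5 (5); add 1.
Step 2: cheapest edge leaving the tree is 1–3 (7); add 3.
Step 3: cheapest edge leaving the tree is 3–7 (3); add 7.
Step 4: cheapest edge leaving the tree is 4–7 (7); add 4.
Step 5: cheapest edge leaving the tree is 2–3 (12); add 2.
Step 6: cheapest edge leaving the tree is 2–6 (12); add 6.
The 5th edge added is 2–3.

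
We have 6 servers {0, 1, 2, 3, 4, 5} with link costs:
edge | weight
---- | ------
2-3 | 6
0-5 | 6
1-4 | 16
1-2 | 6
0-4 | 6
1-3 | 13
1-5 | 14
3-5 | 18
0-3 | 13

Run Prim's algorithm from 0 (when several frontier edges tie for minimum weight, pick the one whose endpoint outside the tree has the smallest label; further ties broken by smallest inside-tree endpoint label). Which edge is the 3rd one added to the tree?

Grow the tree from 0 using Prim:
Step 1: cheapest edge leaving the tree is 0-4 (6); add 4.
Step 2: cheapest edge leaving the tree is 0-5 (6); add 5.
Step 3: cheapest edge leaving the tree is 0-3 (13); add 3.
Step 4: cheapest edge leaving the tree is 2-3 (6); add 2.
Step 5: cheapest edge leaving the tree is 1-2 (6); add 1.
The 3rd edge added is 0-3.

0-3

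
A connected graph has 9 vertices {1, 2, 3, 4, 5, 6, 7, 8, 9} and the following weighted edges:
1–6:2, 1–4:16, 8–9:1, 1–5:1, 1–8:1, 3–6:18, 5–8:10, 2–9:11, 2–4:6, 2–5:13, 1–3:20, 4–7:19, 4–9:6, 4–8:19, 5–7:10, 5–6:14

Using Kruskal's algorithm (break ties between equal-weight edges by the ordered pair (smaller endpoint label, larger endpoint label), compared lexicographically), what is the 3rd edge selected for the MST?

Sort edges by weight, then run Kruskal:
1–5 (1): add — endpoints in different components.
1–8 (1): add — endpoints in different components.
8–9 (1): add — endpoints in different components.
1–6 (2): add — endpoints in different components.
2–4 (6): add — endpoints in different components.
4–9 (6): add — endpoints in different components.
5–7 (10): add — endpoints in different components.
5–8 (10): skip — 5 and 8 already connected.
2–9 (11): skip — 2 and 9 already connected.
2–5 (13): skip — 2 and 5 already connected.
5–6 (14): skip — 5 and 6 already connected.
1–4 (16): skip — 1 and 4 already connected.
3–6 (18): add — endpoints in different components.
The 3rd edge added is 8–9.

8-9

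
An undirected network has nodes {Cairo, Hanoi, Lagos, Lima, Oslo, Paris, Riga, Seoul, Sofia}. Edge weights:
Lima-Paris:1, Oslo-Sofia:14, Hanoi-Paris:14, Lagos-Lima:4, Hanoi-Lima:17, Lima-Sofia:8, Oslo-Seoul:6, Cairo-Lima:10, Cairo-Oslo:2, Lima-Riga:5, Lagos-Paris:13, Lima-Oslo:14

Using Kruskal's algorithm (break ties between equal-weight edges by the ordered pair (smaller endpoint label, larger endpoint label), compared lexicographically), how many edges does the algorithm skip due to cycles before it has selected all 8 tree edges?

1

Sort edges by weight, then run Kruskal:
Lima-Paris (1): add — endpoints in different components.
Cairo-Oslo (2): add — endpoints in different components.
Lagos-Lima (4): add — endpoints in different components.
Lima-Riga (5): add — endpoints in different components.
Oslo-Seoul (6): add — endpoints in different components.
Lima-Sofia (8): add — endpoints in different components.
Cairo-Lima (10): add — endpoints in different components.
Lagos-Paris (13): skip — Lagos and Paris already connected.
Hanoi-Paris (14): add — endpoints in different components.
Edges rejected before the tree was complete: 1.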